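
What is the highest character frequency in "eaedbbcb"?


Input: eaedbbcb
Character counts:
  'a': 1
  'b': 3
  'c': 1
  'd': 1
  'e': 2
Maximum frequency: 3

3


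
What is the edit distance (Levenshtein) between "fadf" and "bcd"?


Computing edit distance: "fadf" -> "bcd"
DP table:
           b    c    d
      0    1    2    3
  f   1    1    2    3
  a   2    2    2    3
  d   3    3    3    2
  f   4    4    4    3
Edit distance = dp[4][3] = 3

3


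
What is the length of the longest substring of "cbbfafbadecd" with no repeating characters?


Input: "cbbfafbadecd"
Sliding window (track last position of each char):
  Position 0 ('c'): window [0,0] length 1 -- new best
  Position 1 ('b'): window [0,1] length 2 -- new best
  Position 2 ('b'): repeat (last at 1), move window start to 2
  Position 2 ('b'): window [2,2] length 1
  Position 3 ('f'): window [2,3] length 2
  Position 4 ('a'): window [2,4] length 3 -- new best
  Position 5 ('f'): repeat (last at 3), move window start to 4
  Position 5 ('f'): window [4,5] length 2
  Position 6 ('b'): window [4,6] length 3
  Position 7 ('a'): repeat (last at 4), move window start to 5
  Position 7 ('a'): window [5,7] length 3
  Position 8 ('d'): window [5,8] length 4 -- new best
  Position 9 ('e'): window [5,9] length 5 -- new best
  Position 10 ('c'): window [5,10] length 6 -- new best
  Position 11 ('d'): repeat (last at 8), move window start to 9
  Position 11 ('d'): window [9,11] length 3
Longest substring with no repeats: "fbadec" with length 6

6


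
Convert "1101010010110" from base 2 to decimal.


Input: "1101010010110" in base 2
Positional expansion:
  Digit '1' (value 1) x 2^12 = 4096
  Digit '1' (value 1) x 2^11 = 2048
  Digit '0' (value 0) x 2^10 = 0
  Digit '1' (value 1) x 2^9 = 512
  Digit '0' (value 0) x 2^8 = 0
  Digit '1' (value 1) x 2^7 = 128
  Digit '0' (value 0) x 2^6 = 0
  Digit '0' (value 0) x 2^5 = 0
  Digit '1' (value 1) x 2^4 = 16
  Digit '0' (value 0) x 2^3 = 0
  Digit '1' (value 1) x 2^2 = 4
  Digit '1' (value 1) x 2^1 = 2
  Digit '0' (value 0) x 2^0 = 0
Sum = 6806

6806


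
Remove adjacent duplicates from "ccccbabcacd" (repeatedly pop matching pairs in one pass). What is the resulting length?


Input: ccccbabcacd
Stack-based adjacent duplicate removal:
  Read 'c': push. Stack: c
  Read 'c': matches stack top 'c' => pop. Stack: (empty)
  Read 'c': push. Stack: c
  Read 'c': matches stack top 'c' => pop. Stack: (empty)
  Read 'b': push. Stack: b
  Read 'a': push. Stack: ba
  Read 'b': push. Stack: bab
  Read 'c': push. Stack: babc
  Read 'a': push. Stack: babca
  Read 'c': push. Stack: babcac
  Read 'd': push. Stack: babcacd
Final stack: "babcacd" (length 7)

7


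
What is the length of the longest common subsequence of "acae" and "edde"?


LCS of "acae" and "edde"
DP table:
           e    d    d    e
      0    0    0    0    0
  a   0    0    0    0    0
  c   0    0    0    0    0
  a   0    0    0    0    0
  e   0    1    1    1    1
LCS length = dp[4][4] = 1

1


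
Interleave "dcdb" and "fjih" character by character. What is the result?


Interleaving "dcdb" and "fjih":
  Position 0: 'd' from first, 'f' from second => "df"
  Position 1: 'c' from first, 'j' from second => "cj"
  Position 2: 'd' from first, 'i' from second => "di"
  Position 3: 'b' from first, 'h' from second => "bh"
Result: dfcjdibh

dfcjdibh


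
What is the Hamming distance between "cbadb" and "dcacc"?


Comparing "cbadb" and "dcacc" position by position:
  Position 0: 'c' vs 'd' => differ
  Position 1: 'b' vs 'c' => differ
  Position 2: 'a' vs 'a' => same
  Position 3: 'd' vs 'c' => differ
  Position 4: 'b' vs 'c' => differ
Total differences (Hamming distance): 4

4


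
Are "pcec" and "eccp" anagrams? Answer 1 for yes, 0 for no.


Strings: "pcec", "eccp"
Sorted first:  ccep
Sorted second: ccep
Sorted forms match => anagrams

1


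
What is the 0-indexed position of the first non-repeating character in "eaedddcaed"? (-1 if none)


Input: eaedddcaed
Character frequencies:
  'a': 2
  'c': 1
  'd': 4
  'e': 3
Scanning left to right for freq == 1:
  Position 0 ('e'): freq=3, skip
  Position 1 ('a'): freq=2, skip
  Position 2 ('e'): freq=3, skip
  Position 3 ('d'): freq=4, skip
  Position 4 ('d'): freq=4, skip
  Position 5 ('d'): freq=4, skip
  Position 6 ('c'): unique! => answer = 6

6


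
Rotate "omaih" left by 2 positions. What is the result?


Input: "omaih", rotate left by 2
First 2 characters: "om"
Remaining characters: "aih"
Concatenate remaining + first: "aih" + "om" = "aihom"

aihom


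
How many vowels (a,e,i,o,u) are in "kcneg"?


Input: kcneg
Checking each character:
  'k' at position 0: consonant
  'c' at position 1: consonant
  'n' at position 2: consonant
  'e' at position 3: vowel (running total: 1)
  'g' at position 4: consonant
Total vowels: 1

1


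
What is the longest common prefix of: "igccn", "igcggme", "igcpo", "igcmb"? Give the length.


Words: igccn, igcggme, igcpo, igcmb
  Position 0: all 'i' => match
  Position 1: all 'g' => match
  Position 2: all 'c' => match
  Position 3: ('c', 'g', 'p', 'm') => mismatch, stop
LCP = "igc" (length 3)

3


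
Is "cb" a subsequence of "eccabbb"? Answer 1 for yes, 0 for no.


Check if "cb" is a subsequence of "eccabbb"
Greedy scan:
  Position 0 ('e'): no match needed
  Position 1 ('c'): matches sub[0] = 'c'
  Position 2 ('c'): no match needed
  Position 3 ('a'): no match needed
  Position 4 ('b'): matches sub[1] = 'b'
  Position 5 ('b'): no match needed
  Position 6 ('b'): no match needed
All 2 characters matched => is a subsequence

1


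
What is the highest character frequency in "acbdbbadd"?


Input: acbdbbadd
Character counts:
  'a': 2
  'b': 3
  'c': 1
  'd': 3
Maximum frequency: 3

3


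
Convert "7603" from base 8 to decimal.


Input: "7603" in base 8
Positional expansion:
  Digit '7' (value 7) x 8^3 = 3584
  Digit '6' (value 6) x 8^2 = 384
  Digit '0' (value 0) x 8^1 = 0
  Digit '3' (value 3) x 8^0 = 3
Sum = 3971

3971


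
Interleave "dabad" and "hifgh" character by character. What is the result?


Interleaving "dabad" and "hifgh":
  Position 0: 'd' from first, 'h' from second => "dh"
  Position 1: 'a' from first, 'i' from second => "ai"
  Position 2: 'b' from first, 'f' from second => "bf"
  Position 3: 'a' from first, 'g' from second => "ag"
  Position 4: 'd' from first, 'h' from second => "dh"
Result: dhaibfagdh

dhaibfagdh


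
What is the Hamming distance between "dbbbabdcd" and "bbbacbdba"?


Comparing "dbbbabdcd" and "bbbacbdba" position by position:
  Position 0: 'd' vs 'b' => differ
  Position 1: 'b' vs 'b' => same
  Position 2: 'b' vs 'b' => same
  Position 3: 'b' vs 'a' => differ
  Position 4: 'a' vs 'c' => differ
  Position 5: 'b' vs 'b' => same
  Position 6: 'd' vs 'd' => same
  Position 7: 'c' vs 'b' => differ
  Position 8: 'd' vs 'a' => differ
Total differences (Hamming distance): 5

5


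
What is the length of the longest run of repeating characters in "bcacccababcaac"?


Input: "bcacccababcaac"
Scanning for longest run:
  Position 1 ('c'): new char, reset run to 1
  Position 2 ('a'): new char, reset run to 1
  Position 3 ('c'): new char, reset run to 1
  Position 4 ('c'): continues run of 'c', length=2
  Position 5 ('c'): continues run of 'c', length=3
  Position 6 ('a'): new char, reset run to 1
  Position 7 ('b'): new char, reset run to 1
  Position 8 ('a'): new char, reset run to 1
  Position 9 ('b'): new char, reset run to 1
  Position 10 ('c'): new char, reset run to 1
  Position 11 ('a'): new char, reset run to 1
  Position 12 ('a'): continues run of 'a', length=2
  Position 13 ('c'): new char, reset run to 1
Longest run: 'c' with length 3

3


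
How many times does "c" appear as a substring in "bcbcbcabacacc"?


Searching for "c" in "bcbcbcabacacc"
Scanning each position:
  Position 0: "b" => no
  Position 1: "c" => MATCH
  Position 2: "b" => no
  Position 3: "c" => MATCH
  Position 4: "b" => no
  Position 5: "c" => MATCH
  Position 6: "a" => no
  Position 7: "b" => no
  Position 8: "a" => no
  Position 9: "c" => MATCH
  Position 10: "a" => no
  Position 11: "c" => MATCH
  Position 12: "c" => MATCH
Total occurrences: 6

6


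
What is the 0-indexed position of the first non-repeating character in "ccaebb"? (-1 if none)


Input: ccaebb
Character frequencies:
  'a': 1
  'b': 2
  'c': 2
  'e': 1
Scanning left to right for freq == 1:
  Position 0 ('c'): freq=2, skip
  Position 1 ('c'): freq=2, skip
  Position 2 ('a'): unique! => answer = 2

2


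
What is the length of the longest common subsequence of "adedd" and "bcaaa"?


LCS of "adedd" and "bcaaa"
DP table:
           b    c    a    a    a
      0    0    0    0    0    0
  a   0    0    0    1    1    1
  d   0    0    0    1    1    1
  e   0    0    0    1    1    1
  d   0    0    0    1    1    1
  d   0    0    0    1    1    1
LCS length = dp[5][5] = 1

1


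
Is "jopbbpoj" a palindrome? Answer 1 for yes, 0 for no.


Input: jopbbpoj
Reversed: jopbbpoj
  Compare pos 0 ('j') with pos 7 ('j'): match
  Compare pos 1 ('o') with pos 6 ('o'): match
  Compare pos 2 ('p') with pos 5 ('p'): match
  Compare pos 3 ('b') with pos 4 ('b'): match
Result: palindrome

1


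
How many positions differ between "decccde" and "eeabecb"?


Comparing "decccde" and "eeabecb" position by position:
  Position 0: 'd' vs 'e' => DIFFER
  Position 1: 'e' vs 'e' => same
  Position 2: 'c' vs 'a' => DIFFER
  Position 3: 'c' vs 'b' => DIFFER
  Position 4: 'c' vs 'e' => DIFFER
  Position 5: 'd' vs 'c' => DIFFER
  Position 6: 'e' vs 'b' => DIFFER
Positions that differ: 6

6


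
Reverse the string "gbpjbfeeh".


Input: gbpjbfeeh
Reading characters right to left:
  Position 8: 'h'
  Position 7: 'e'
  Position 6: 'e'
  Position 5: 'f'
  Position 4: 'b'
  Position 3: 'j'
  Position 2: 'p'
  Position 1: 'b'
  Position 0: 'g'
Reversed: heefbjpbg

heefbjpbg


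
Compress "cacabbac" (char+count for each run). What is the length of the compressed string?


Input: cacabbac
Runs:
  'c' x 1 => "c1"
  'a' x 1 => "a1"
  'c' x 1 => "c1"
  'a' x 1 => "a1"
  'b' x 2 => "b2"
  'a' x 1 => "a1"
  'c' x 1 => "c1"
Compressed: "c1a1c1a1b2a1c1"
Compressed length: 14

14


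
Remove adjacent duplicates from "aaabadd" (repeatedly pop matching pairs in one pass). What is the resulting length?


Input: aaabadd
Stack-based adjacent duplicate removal:
  Read 'a': push. Stack: a
  Read 'a': matches stack top 'a' => pop. Stack: (empty)
  Read 'a': push. Stack: a
  Read 'b': push. Stack: ab
  Read 'a': push. Stack: aba
  Read 'd': push. Stack: abad
  Read 'd': matches stack top 'd' => pop. Stack: aba
Final stack: "aba" (length 3)

3


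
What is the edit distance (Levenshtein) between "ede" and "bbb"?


Computing edit distance: "ede" -> "bbb"
DP table:
           b    b    b
      0    1    2    3
  e   1    1    2    3
  d   2    2    2    3
  e   3    3    3    3
Edit distance = dp[3][3] = 3

3


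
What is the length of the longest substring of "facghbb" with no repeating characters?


Input: "facghbb"
Sliding window (track last position of each char):
  Position 0 ('f'): window [0,0] length 1 -- new best
  Position 1 ('a'): window [0,1] length 2 -- new best
  Position 2 ('c'): window [0,2] length 3 -- new best
  Position 3 ('g'): window [0,3] length 4 -- new best
  Position 4 ('h'): window [0,4] length 5 -- new best
  Position 5 ('b'): window [0,5] length 6 -- new best
  Position 6 ('b'): repeat (last at 5), move window start to 6
  Position 6 ('b'): window [6,6] length 1
Longest substring with no repeats: "facghb" with length 6

6


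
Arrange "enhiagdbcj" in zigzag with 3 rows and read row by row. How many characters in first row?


Zigzag "enhiagdbcj" into 3 rows:
Placing characters:
  'e' => row 0
  'n' => row 1
  'h' => row 2
  'i' => row 1
  'a' => row 0
  'g' => row 1
  'd' => row 2
  'b' => row 1
  'c' => row 0
  'j' => row 1
Rows:
  Row 0: "eac"
  Row 1: "nigbj"
  Row 2: "hd"
First row length: 3

3


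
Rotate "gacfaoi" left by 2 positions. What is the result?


Input: "gacfaoi", rotate left by 2
First 2 characters: "ga"
Remaining characters: "cfaoi"
Concatenate remaining + first: "cfaoi" + "ga" = "cfaoiga"

cfaoiga


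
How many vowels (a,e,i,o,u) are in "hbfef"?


Input: hbfef
Checking each character:
  'h' at position 0: consonant
  'b' at position 1: consonant
  'f' at position 2: consonant
  'e' at position 3: vowel (running total: 1)
  'f' at position 4: consonant
Total vowels: 1

1


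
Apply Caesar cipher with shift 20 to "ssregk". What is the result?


Caesar cipher: shift "ssregk" by 20
  's' (pos 18) + 20 = pos 12 = 'm'
  's' (pos 18) + 20 = pos 12 = 'm'
  'r' (pos 17) + 20 = pos 11 = 'l'
  'e' (pos 4) + 20 = pos 24 = 'y'
  'g' (pos 6) + 20 = pos 0 = 'a'
  'k' (pos 10) + 20 = pos 4 = 'e'
Result: mmlyae

mmlyae


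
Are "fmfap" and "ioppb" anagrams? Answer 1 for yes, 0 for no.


Strings: "fmfap", "ioppb"
Sorted first:  affmp
Sorted second: biopp
Differ at position 0: 'a' vs 'b' => not anagrams

0


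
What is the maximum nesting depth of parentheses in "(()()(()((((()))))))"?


Input: "(()()(()((((()))))))"
Tracking depth:
  Position 0 '(': depth becomes 1
  Position 1 '(': depth becomes 2
  Position 2 ')': depth becomes 1
  Position 3 '(': depth becomes 2
  Position 4 ')': depth becomes 1
  Position 5 '(': depth becomes 2
  Position 6 '(': depth becomes 3
  Position 7 ')': depth becomes 2
  Position 8 '(': depth becomes 3
  Position 9 '(': depth becomes 4
  Position 10 '(': depth becomes 5
  Position 11 '(': depth becomes 6
  Position 12 '(': depth becomes 7
  Position 13 ')': depth becomes 6
  Position 14 ')': depth becomes 5
  Position 15 ')': depth becomes 4
  Position 16 ')': depth becomes 3
  Position 17 ')': depth becomes 2
  Position 18 ')': depth becomes 1
  Position 19 ')': depth becomes 0
Maximum depth reached: 7

7


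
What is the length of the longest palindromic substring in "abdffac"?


Input: "abdffac"
Checking substrings for palindromes:
  [3:5] "ff" (len 2) => palindrome
Longest palindromic substring: "ff" with length 2

2


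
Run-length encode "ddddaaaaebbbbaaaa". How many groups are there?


Input: ddddaaaaebbbbaaaa
Scanning for consecutive runs:
  Group 1: 'd' x 4 (positions 0-3)
  Group 2: 'a' x 4 (positions 4-7)
  Group 3: 'e' x 1 (positions 8-8)
  Group 4: 'b' x 4 (positions 9-12)
  Group 5: 'a' x 4 (positions 13-16)
Total groups: 5

5


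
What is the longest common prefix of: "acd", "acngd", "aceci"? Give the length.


Words: acd, acngd, aceci
  Position 0: all 'a' => match
  Position 1: all 'c' => match
  Position 2: ('d', 'n', 'e') => mismatch, stop
LCP = "ac" (length 2)

2


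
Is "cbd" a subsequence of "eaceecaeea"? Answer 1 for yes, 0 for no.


Check if "cbd" is a subsequence of "eaceecaeea"
Greedy scan:
  Position 0 ('e'): no match needed
  Position 1 ('a'): no match needed
  Position 2 ('c'): matches sub[0] = 'c'
  Position 3 ('e'): no match needed
  Position 4 ('e'): no match needed
  Position 5 ('c'): no match needed
  Position 6 ('a'): no match needed
  Position 7 ('e'): no match needed
  Position 8 ('e'): no match needed
  Position 9 ('a'): no match needed
Only matched 1/3 characters => not a subsequence

0


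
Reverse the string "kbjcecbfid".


Input: kbjcecbfid
Reading characters right to left:
  Position 9: 'd'
  Position 8: 'i'
  Position 7: 'f'
  Position 6: 'b'
  Position 5: 'c'
  Position 4: 'e'
  Position 3: 'c'
  Position 2: 'j'
  Position 1: 'b'
  Position 0: 'k'
Reversed: difbcecjbk

difbcecjbk


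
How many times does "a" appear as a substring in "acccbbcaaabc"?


Searching for "a" in "acccbbcaaabc"
Scanning each position:
  Position 0: "a" => MATCH
  Position 1: "c" => no
  Position 2: "c" => no
  Position 3: "c" => no
  Position 4: "b" => no
  Position 5: "b" => no
  Position 6: "c" => no
  Position 7: "a" => MATCH
  Position 8: "a" => MATCH
  Position 9: "a" => MATCH
  Position 10: "b" => no
  Position 11: "c" => no
Total occurrences: 4

4


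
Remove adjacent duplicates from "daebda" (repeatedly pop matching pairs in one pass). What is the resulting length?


Input: daebda
Stack-based adjacent duplicate removal:
  Read 'd': push. Stack: d
  Read 'a': push. Stack: da
  Read 'e': push. Stack: dae
  Read 'b': push. Stack: daeb
  Read 'd': push. Stack: daebd
  Read 'a': push. Stack: daebda
Final stack: "daebda" (length 6)

6


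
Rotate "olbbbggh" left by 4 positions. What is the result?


Input: "olbbbggh", rotate left by 4
First 4 characters: "olbb"
Remaining characters: "bggh"
Concatenate remaining + first: "bggh" + "olbb" = "bggholbb"

bggholbb


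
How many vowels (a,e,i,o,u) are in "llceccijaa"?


Input: llceccijaa
Checking each character:
  'l' at position 0: consonant
  'l' at position 1: consonant
  'c' at position 2: consonant
  'e' at position 3: vowel (running total: 1)
  'c' at position 4: consonant
  'c' at position 5: consonant
  'i' at position 6: vowel (running total: 2)
  'j' at position 7: consonant
  'a' at position 8: vowel (running total: 3)
  'a' at position 9: vowel (running total: 4)
Total vowels: 4

4


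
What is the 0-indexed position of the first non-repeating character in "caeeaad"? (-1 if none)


Input: caeeaad
Character frequencies:
  'a': 3
  'c': 1
  'd': 1
  'e': 2
Scanning left to right for freq == 1:
  Position 0 ('c'): unique! => answer = 0

0


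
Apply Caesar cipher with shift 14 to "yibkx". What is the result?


Caesar cipher: shift "yibkx" by 14
  'y' (pos 24) + 14 = pos 12 = 'm'
  'i' (pos 8) + 14 = pos 22 = 'w'
  'b' (pos 1) + 14 = pos 15 = 'p'
  'k' (pos 10) + 14 = pos 24 = 'y'
  'x' (pos 23) + 14 = pos 11 = 'l'
Result: mwpyl

mwpyl


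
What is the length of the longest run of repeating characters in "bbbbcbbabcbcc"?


Input: "bbbbcbbabcbcc"
Scanning for longest run:
  Position 1 ('b'): continues run of 'b', length=2
  Position 2 ('b'): continues run of 'b', length=3
  Position 3 ('b'): continues run of 'b', length=4
  Position 4 ('c'): new char, reset run to 1
  Position 5 ('b'): new char, reset run to 1
  Position 6 ('b'): continues run of 'b', length=2
  Position 7 ('a'): new char, reset run to 1
  Position 8 ('b'): new char, reset run to 1
  Position 9 ('c'): new char, reset run to 1
  Position 10 ('b'): new char, reset run to 1
  Position 11 ('c'): new char, reset run to 1
  Position 12 ('c'): continues run of 'c', length=2
Longest run: 'b' with length 4

4


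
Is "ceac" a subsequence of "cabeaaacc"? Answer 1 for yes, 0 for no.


Check if "ceac" is a subsequence of "cabeaaacc"
Greedy scan:
  Position 0 ('c'): matches sub[0] = 'c'
  Position 1 ('a'): no match needed
  Position 2 ('b'): no match needed
  Position 3 ('e'): matches sub[1] = 'e'
  Position 4 ('a'): matches sub[2] = 'a'
  Position 5 ('a'): no match needed
  Position 6 ('a'): no match needed
  Position 7 ('c'): matches sub[3] = 'c'
  Position 8 ('c'): no match needed
All 4 characters matched => is a subsequence

1


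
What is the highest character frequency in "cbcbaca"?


Input: cbcbaca
Character counts:
  'a': 2
  'b': 2
  'c': 3
Maximum frequency: 3

3


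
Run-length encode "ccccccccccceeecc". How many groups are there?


Input: ccccccccccceeecc
Scanning for consecutive runs:
  Group 1: 'c' x 11 (positions 0-10)
  Group 2: 'e' x 3 (positions 11-13)
  Group 3: 'c' x 2 (positions 14-15)
Total groups: 3

3


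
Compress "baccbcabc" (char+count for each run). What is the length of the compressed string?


Input: baccbcabc
Runs:
  'b' x 1 => "b1"
  'a' x 1 => "a1"
  'c' x 2 => "c2"
  'b' x 1 => "b1"
  'c' x 1 => "c1"
  'a' x 1 => "a1"
  'b' x 1 => "b1"
  'c' x 1 => "c1"
Compressed: "b1a1c2b1c1a1b1c1"
Compressed length: 16

16


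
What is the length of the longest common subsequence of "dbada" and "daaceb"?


LCS of "dbada" and "daaceb"
DP table:
           d    a    a    c    e    b
      0    0    0    0    0    0    0
  d   0    1    1    1    1    1    1
  b   0    1    1    1    1    1    2
  a   0    1    2    2    2    2    2
  d   0    1    2    2    2    2    2
  a   0    1    2    3    3    3    3
LCS length = dp[5][6] = 3

3


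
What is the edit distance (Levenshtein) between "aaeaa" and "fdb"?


Computing edit distance: "aaeaa" -> "fdb"
DP table:
           f    d    b
      0    1    2    3
  a   1    1    2    3
  a   2    2    2    3
  e   3    3    3    3
  a   4    4    4    4
  a   5    5    5    5
Edit distance = dp[5][3] = 5

5


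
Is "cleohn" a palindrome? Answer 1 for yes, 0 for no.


Input: cleohn
Reversed: nhoelc
  Compare pos 0 ('c') with pos 5 ('n'): MISMATCH
  Compare pos 1 ('l') with pos 4 ('h'): MISMATCH
  Compare pos 2 ('e') with pos 3 ('o'): MISMATCH
Result: not a palindrome

0


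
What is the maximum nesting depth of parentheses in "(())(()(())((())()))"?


Input: "(())(()(())((())()))"
Tracking depth:
  Position 0 '(': depth becomes 1
  Position 1 '(': depth becomes 2
  Position 2 ')': depth becomes 1
  Position 3 ')': depth becomes 0
  Position 4 '(': depth becomes 1
  Position 5 '(': depth becomes 2
  Position 6 ')': depth becomes 1
  Position 7 '(': depth becomes 2
  Position 8 '(': depth becomes 3
  Position 9 ')': depth becomes 2
  Position 10 ')': depth becomes 1
  Position 11 '(': depth becomes 2
  Position 12 '(': depth becomes 3
  Position 13 '(': depth becomes 4
  Position 14 ')': depth becomes 3
  Position 15 ')': depth becomes 2
  Position 16 '(': depth becomes 3
  Position 17 ')': depth becomes 2
  Position 18 ')': depth becomes 1
  Position 19 ')': depth becomes 0
Maximum depth reached: 4

4


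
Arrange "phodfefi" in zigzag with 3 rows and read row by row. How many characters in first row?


Zigzag "phodfefi" into 3 rows:
Placing characters:
  'p' => row 0
  'h' => row 1
  'o' => row 2
  'd' => row 1
  'f' => row 0
  'e' => row 1
  'f' => row 2
  'i' => row 1
Rows:
  Row 0: "pf"
  Row 1: "hdei"
  Row 2: "of"
First row length: 2

2


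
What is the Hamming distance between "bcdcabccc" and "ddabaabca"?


Comparing "bcdcabccc" and "ddabaabca" position by position:
  Position 0: 'b' vs 'd' => differ
  Position 1: 'c' vs 'd' => differ
  Position 2: 'd' vs 'a' => differ
  Position 3: 'c' vs 'b' => differ
  Position 4: 'a' vs 'a' => same
  Position 5: 'b' vs 'a' => differ
  Position 6: 'c' vs 'b' => differ
  Position 7: 'c' vs 'c' => same
  Position 8: 'c' vs 'a' => differ
Total differences (Hamming distance): 7

7


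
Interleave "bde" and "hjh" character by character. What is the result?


Interleaving "bde" and "hjh":
  Position 0: 'b' from first, 'h' from second => "bh"
  Position 1: 'd' from first, 'j' from second => "dj"
  Position 2: 'e' from first, 'h' from second => "eh"
Result: bhdjeh

bhdjeh


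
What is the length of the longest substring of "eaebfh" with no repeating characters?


Input: "eaebfh"
Sliding window (track last position of each char):
  Position 0 ('e'): window [0,0] length 1 -- new best
  Position 1 ('a'): window [0,1] length 2 -- new best
  Position 2 ('e'): repeat (last at 0), move window start to 1
  Position 2 ('e'): window [1,2] length 2
  Position 3 ('b'): window [1,3] length 3 -- new best
  Position 4 ('f'): window [1,4] length 4 -- new best
  Position 5 ('h'): window [1,5] length 5 -- new best
Longest substring with no repeats: "aebfh" with length 5

5


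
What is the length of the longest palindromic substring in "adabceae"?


Input: "adabceae"
Checking substrings for palindromes:
  [0:3] "ada" (len 3) => palindrome
  [5:8] "eae" (len 3) => palindrome
Longest palindromic substring: "ada" with length 3

3


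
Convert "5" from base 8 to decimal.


Input: "5" in base 8
Positional expansion:
  Digit '5' (value 5) x 8^0 = 5
Sum = 5

5


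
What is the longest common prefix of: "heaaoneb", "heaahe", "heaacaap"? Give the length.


Words: heaaoneb, heaahe, heaacaap
  Position 0: all 'h' => match
  Position 1: all 'e' => match
  Position 2: all 'a' => match
  Position 3: all 'a' => match
  Position 4: ('o', 'h', 'c') => mismatch, stop
LCP = "heaa" (length 4)

4


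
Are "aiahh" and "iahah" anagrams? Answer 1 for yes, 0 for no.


Strings: "aiahh", "iahah"
Sorted first:  aahhi
Sorted second: aahhi
Sorted forms match => anagrams

1


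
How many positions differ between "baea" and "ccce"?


Comparing "baea" and "ccce" position by position:
  Position 0: 'b' vs 'c' => DIFFER
  Position 1: 'a' vs 'c' => DIFFER
  Position 2: 'e' vs 'c' => DIFFER
  Position 3: 'a' vs 'e' => DIFFER
Positions that differ: 4

4


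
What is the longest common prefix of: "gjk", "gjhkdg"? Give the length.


Words: gjk, gjhkdg
  Position 0: all 'g' => match
  Position 1: all 'j' => match
  Position 2: ('k', 'h') => mismatch, stop
LCP = "gj" (length 2)

2


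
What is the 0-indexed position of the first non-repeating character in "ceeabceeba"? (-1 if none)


Input: ceeabceeba
Character frequencies:
  'a': 2
  'b': 2
  'c': 2
  'e': 4
Scanning left to right for freq == 1:
  Position 0 ('c'): freq=2, skip
  Position 1 ('e'): freq=4, skip
  Position 2 ('e'): freq=4, skip
  Position 3 ('a'): freq=2, skip
  Position 4 ('b'): freq=2, skip
  Position 5 ('c'): freq=2, skip
  Position 6 ('e'): freq=4, skip
  Position 7 ('e'): freq=4, skip
  Position 8 ('b'): freq=2, skip
  Position 9 ('a'): freq=2, skip
  No unique character found => answer = -1

-1


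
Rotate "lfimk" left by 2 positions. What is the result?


Input: "lfimk", rotate left by 2
First 2 characters: "lf"
Remaining characters: "imk"
Concatenate remaining + first: "imk" + "lf" = "imklf"

imklf


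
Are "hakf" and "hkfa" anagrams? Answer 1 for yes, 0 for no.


Strings: "hakf", "hkfa"
Sorted first:  afhk
Sorted second: afhk
Sorted forms match => anagrams

1


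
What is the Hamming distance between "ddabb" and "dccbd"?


Comparing "ddabb" and "dccbd" position by position:
  Position 0: 'd' vs 'd' => same
  Position 1: 'd' vs 'c' => differ
  Position 2: 'a' vs 'c' => differ
  Position 3: 'b' vs 'b' => same
  Position 4: 'b' vs 'd' => differ
Total differences (Hamming distance): 3

3


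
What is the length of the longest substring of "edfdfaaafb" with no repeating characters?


Input: "edfdfaaafb"
Sliding window (track last position of each char):
  Position 0 ('e'): window [0,0] length 1 -- new best
  Position 1 ('d'): window [0,1] length 2 -- new best
  Position 2 ('f'): window [0,2] length 3 -- new best
  Position 3 ('d'): repeat (last at 1), move window start to 2
  Position 3 ('d'): window [2,3] length 2
  Position 4 ('f'): repeat (last at 2), move window start to 3
  Position 4 ('f'): window [3,4] length 2
  Position 5 ('a'): window [3,5] length 3
  Position 6 ('a'): repeat (last at 5), move window start to 6
  Position 6 ('a'): window [6,6] length 1
  Position 7 ('a'): repeat (last at 6), move window start to 7
  Position 7 ('a'): window [7,7] length 1
  Position 8 ('f'): window [7,8] length 2
  Position 9 ('b'): window [7,9] length 3
Longest substring with no repeats: "edf" with length 3

3


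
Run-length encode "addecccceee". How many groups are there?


Input: addecccceee
Scanning for consecutive runs:
  Group 1: 'a' x 1 (positions 0-0)
  Group 2: 'd' x 2 (positions 1-2)
  Group 3: 'e' x 1 (positions 3-3)
  Group 4: 'c' x 4 (positions 4-7)
  Group 5: 'e' x 3 (positions 8-10)
Total groups: 5

5


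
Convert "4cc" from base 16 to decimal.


Input: "4cc" in base 16
Positional expansion:
  Digit '4' (value 4) x 16^2 = 1024
  Digit 'c' (value 12) x 16^1 = 192
  Digit 'c' (value 12) x 16^0 = 12
Sum = 1228

1228


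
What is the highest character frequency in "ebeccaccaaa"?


Input: ebeccaccaaa
Character counts:
  'a': 4
  'b': 1
  'c': 4
  'e': 2
Maximum frequency: 4

4


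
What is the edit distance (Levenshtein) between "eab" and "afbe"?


Computing edit distance: "eab" -> "afbe"
DP table:
           a    f    b    e
      0    1    2    3    4
  e   1    1    2    3    3
  a   2    1    2    3    4
  b   3    2    2    2    3
Edit distance = dp[3][4] = 3

3


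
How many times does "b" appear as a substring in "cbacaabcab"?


Searching for "b" in "cbacaabcab"
Scanning each position:
  Position 0: "c" => no
  Position 1: "b" => MATCH
  Position 2: "a" => no
  Position 3: "c" => no
  Position 4: "a" => no
  Position 5: "a" => no
  Position 6: "b" => MATCH
  Position 7: "c" => no
  Position 8: "a" => no
  Position 9: "b" => MATCH
Total occurrences: 3

3


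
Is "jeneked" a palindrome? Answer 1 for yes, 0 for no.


Input: jeneked
Reversed: dekenej
  Compare pos 0 ('j') with pos 6 ('d'): MISMATCH
  Compare pos 1 ('e') with pos 5 ('e'): match
  Compare pos 2 ('n') with pos 4 ('k'): MISMATCH
Result: not a palindrome

0


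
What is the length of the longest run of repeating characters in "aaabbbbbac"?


Input: "aaabbbbbac"
Scanning for longest run:
  Position 1 ('a'): continues run of 'a', length=2
  Position 2 ('a'): continues run of 'a', length=3
  Position 3 ('b'): new char, reset run to 1
  Position 4 ('b'): continues run of 'b', length=2
  Position 5 ('b'): continues run of 'b', length=3
  Position 6 ('b'): continues run of 'b', length=4
  Position 7 ('b'): continues run of 'b', length=5
  Position 8 ('a'): new char, reset run to 1
  Position 9 ('c'): new char, reset run to 1
Longest run: 'b' with length 5

5


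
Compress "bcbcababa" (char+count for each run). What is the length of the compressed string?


Input: bcbcababa
Runs:
  'b' x 1 => "b1"
  'c' x 1 => "c1"
  'b' x 1 => "b1"
  'c' x 1 => "c1"
  'a' x 1 => "a1"
  'b' x 1 => "b1"
  'a' x 1 => "a1"
  'b' x 1 => "b1"
  'a' x 1 => "a1"
Compressed: "b1c1b1c1a1b1a1b1a1"
Compressed length: 18

18


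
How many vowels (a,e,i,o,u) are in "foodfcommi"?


Input: foodfcommi
Checking each character:
  'f' at position 0: consonant
  'o' at position 1: vowel (running total: 1)
  'o' at position 2: vowel (running total: 2)
  'd' at position 3: consonant
  'f' at position 4: consonant
  'c' at position 5: consonant
  'o' at position 6: vowel (running total: 3)
  'm' at position 7: consonant
  'm' at position 8: consonant
  'i' at position 9: vowel (running total: 4)
Total vowels: 4

4


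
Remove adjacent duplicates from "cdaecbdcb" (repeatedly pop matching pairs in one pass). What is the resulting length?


Input: cdaecbdcb
Stack-based adjacent duplicate removal:
  Read 'c': push. Stack: c
  Read 'd': push. Stack: cd
  Read 'a': push. Stack: cda
  Read 'e': push. Stack: cdae
  Read 'c': push. Stack: cdaec
  Read 'b': push. Stack: cdaecb
  Read 'd': push. Stack: cdaecbd
  Read 'c': push. Stack: cdaecbdc
  Read 'b': push. Stack: cdaecbdcb
Final stack: "cdaecbdcb" (length 9)

9


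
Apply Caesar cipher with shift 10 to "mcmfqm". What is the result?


Caesar cipher: shift "mcmfqm" by 10
  'm' (pos 12) + 10 = pos 22 = 'w'
  'c' (pos 2) + 10 = pos 12 = 'm'
  'm' (pos 12) + 10 = pos 22 = 'w'
  'f' (pos 5) + 10 = pos 15 = 'p'
  'q' (pos 16) + 10 = pos 0 = 'a'
  'm' (pos 12) + 10 = pos 22 = 'w'
Result: wmwpaw

wmwpaw


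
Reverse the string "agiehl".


Input: agiehl
Reading characters right to left:
  Position 5: 'l'
  Position 4: 'h'
  Position 3: 'e'
  Position 2: 'i'
  Position 1: 'g'
  Position 0: 'a'
Reversed: lheiga

lheiga


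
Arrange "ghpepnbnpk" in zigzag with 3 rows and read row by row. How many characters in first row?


Zigzag "ghpepnbnpk" into 3 rows:
Placing characters:
  'g' => row 0
  'h' => row 1
  'p' => row 2
  'e' => row 1
  'p' => row 0
  'n' => row 1
  'b' => row 2
  'n' => row 1
  'p' => row 0
  'k' => row 1
Rows:
  Row 0: "gpp"
  Row 1: "hennk"
  Row 2: "pb"
First row length: 3

3


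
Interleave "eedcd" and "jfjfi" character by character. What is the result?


Interleaving "eedcd" and "jfjfi":
  Position 0: 'e' from first, 'j' from second => "ej"
  Position 1: 'e' from first, 'f' from second => "ef"
  Position 2: 'd' from first, 'j' from second => "dj"
  Position 3: 'c' from first, 'f' from second => "cf"
  Position 4: 'd' from first, 'i' from second => "di"
Result: ejefdjcfdi

ejefdjcfdi


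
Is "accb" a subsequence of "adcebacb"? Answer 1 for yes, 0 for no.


Check if "accb" is a subsequence of "adcebacb"
Greedy scan:
  Position 0 ('a'): matches sub[0] = 'a'
  Position 1 ('d'): no match needed
  Position 2 ('c'): matches sub[1] = 'c'
  Position 3 ('e'): no match needed
  Position 4 ('b'): no match needed
  Position 5 ('a'): no match needed
  Position 6 ('c'): matches sub[2] = 'c'
  Position 7 ('b'): matches sub[3] = 'b'
All 4 characters matched => is a subsequence

1


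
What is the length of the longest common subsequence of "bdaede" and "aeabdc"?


LCS of "bdaede" and "aeabdc"
DP table:
           a    e    a    b    d    c
      0    0    0    0    0    0    0
  b   0    0    0    0    1    1    1
  d   0    0    0    0    1    2    2
  a   0    1    1    1    1    2    2
  e   0    1    2    2    2    2    2
  d   0    1    2    2    2    3    3
  e   0    1    2    2    2    3    3
LCS length = dp[6][6] = 3

3


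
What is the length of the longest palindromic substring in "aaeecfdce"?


Input: "aaeecfdce"
Checking substrings for palindromes:
  [0:2] "aa" (len 2) => palindrome
  [2:4] "ee" (len 2) => palindrome
Longest palindromic substring: "aa" with length 2

2


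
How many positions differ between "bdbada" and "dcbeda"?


Comparing "bdbada" and "dcbeda" position by position:
  Position 0: 'b' vs 'd' => DIFFER
  Position 1: 'd' vs 'c' => DIFFER
  Position 2: 'b' vs 'b' => same
  Position 3: 'a' vs 'e' => DIFFER
  Position 4: 'd' vs 'd' => same
  Position 5: 'a' vs 'a' => same
Positions that differ: 3

3


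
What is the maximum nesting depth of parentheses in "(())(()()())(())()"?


Input: "(())(()()())(())()"
Tracking depth:
  Position 0 '(': depth becomes 1
  Position 1 '(': depth becomes 2
  Position 2 ')': depth becomes 1
  Position 3 ')': depth becomes 0
  Position 4 '(': depth becomes 1
  Position 5 '(': depth becomes 2
  Position 6 ')': depth becomes 1
  Position 7 '(': depth becomes 2
  Position 8 ')': depth becomes 1
  Position 9 '(': depth becomes 2
  Position 10 ')': depth becomes 1
  Position 11 ')': depth becomes 0
  Position 12 '(': depth becomes 1
  Position 13 '(': depth becomes 2
  Position 14 ')': depth becomes 1
  Position 15 ')': depth becomes 0
  Position 16 '(': depth becomes 1
  Position 17 ')': depth becomes 0
Maximum depth reached: 2

2


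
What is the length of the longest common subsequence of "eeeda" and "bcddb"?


LCS of "eeeda" and "bcddb"
DP table:
           b    c    d    d    b
      0    0    0    0    0    0
  e   0    0    0    0    0    0
  e   0    0    0    0    0    0
  e   0    0    0    0    0    0
  d   0    0    0    1    1    1
  a   0    0    0    1    1    1
LCS length = dp[5][5] = 1

1


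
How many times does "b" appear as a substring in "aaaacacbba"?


Searching for "b" in "aaaacacbba"
Scanning each position:
  Position 0: "a" => no
  Position 1: "a" => no
  Position 2: "a" => no
  Position 3: "a" => no
  Position 4: "c" => no
  Position 5: "a" => no
  Position 6: "c" => no
  Position 7: "b" => MATCH
  Position 8: "b" => MATCH
  Position 9: "a" => no
Total occurrences: 2

2


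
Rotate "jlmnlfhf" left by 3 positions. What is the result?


Input: "jlmnlfhf", rotate left by 3
First 3 characters: "jlm"
Remaining characters: "nlfhf"
Concatenate remaining + first: "nlfhf" + "jlm" = "nlfhfjlm"

nlfhfjlm


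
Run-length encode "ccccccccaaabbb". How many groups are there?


Input: ccccccccaaabbb
Scanning for consecutive runs:
  Group 1: 'c' x 8 (positions 0-7)
  Group 2: 'a' x 3 (positions 8-10)
  Group 3: 'b' x 3 (positions 11-13)
Total groups: 3

3


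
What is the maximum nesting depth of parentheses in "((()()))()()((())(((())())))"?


Input: "((()()))()()((())(((())())))"
Tracking depth:
  Position 0 '(': depth becomes 1
  Position 1 '(': depth becomes 2
  Position 2 '(': depth becomes 3
  Position 3 ')': depth becomes 2
  Position 4 '(': depth becomes 3
  Position 5 ')': depth becomes 2
  Position 6 ')': depth becomes 1
  Position 7 ')': depth becomes 0
  Position 8 '(': depth becomes 1
  Position 9 ')': depth becomes 0
  Position 10 '(': depth becomes 1
  Position 11 ')': depth becomes 0
  Position 12 '(': depth becomes 1
  Position 13 '(': depth becomes 2
  Position 14 '(': depth becomes 3
  Position 15 ')': depth becomes 2
  Position 16 ')': depth becomes 1
  Position 17 '(': depth becomes 2
  Position 18 '(': depth becomes 3
  Position 19 '(': depth becomes 4
  Position 20 '(': depth becomes 5
  Position 21 ')': depth becomes 4
  Position 22 ')': depth becomes 3
  Position 23 '(': depth becomes 4
  Position 24 ')': depth becomes 3
  Position 25 ')': depth becomes 2
  Position 26 ')': depth becomes 1
  Position 27 ')': depth becomes 0
Maximum depth reached: 5

5


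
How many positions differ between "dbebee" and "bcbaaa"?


Comparing "dbebee" and "bcbaaa" position by position:
  Position 0: 'd' vs 'b' => DIFFER
  Position 1: 'b' vs 'c' => DIFFER
  Position 2: 'e' vs 'b' => DIFFER
  Position 3: 'b' vs 'a' => DIFFER
  Position 4: 'e' vs 'a' => DIFFER
  Position 5: 'e' vs 'a' => DIFFER
Positions that differ: 6

6


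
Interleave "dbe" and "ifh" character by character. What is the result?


Interleaving "dbe" and "ifh":
  Position 0: 'd' from first, 'i' from second => "di"
  Position 1: 'b' from first, 'f' from second => "bf"
  Position 2: 'e' from first, 'h' from second => "eh"
Result: dibfeh

dibfeh


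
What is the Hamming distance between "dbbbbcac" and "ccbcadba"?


Comparing "dbbbbcac" and "ccbcadba" position by position:
  Position 0: 'd' vs 'c' => differ
  Position 1: 'b' vs 'c' => differ
  Position 2: 'b' vs 'b' => same
  Position 3: 'b' vs 'c' => differ
  Position 4: 'b' vs 'a' => differ
  Position 5: 'c' vs 'd' => differ
  Position 6: 'a' vs 'b' => differ
  Position 7: 'c' vs 'a' => differ
Total differences (Hamming distance): 7

7


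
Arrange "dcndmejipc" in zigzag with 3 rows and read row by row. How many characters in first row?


Zigzag "dcndmejipc" into 3 rows:
Placing characters:
  'd' => row 0
  'c' => row 1
  'n' => row 2
  'd' => row 1
  'm' => row 0
  'e' => row 1
  'j' => row 2
  'i' => row 1
  'p' => row 0
  'c' => row 1
Rows:
  Row 0: "dmp"
  Row 1: "cdeic"
  Row 2: "nj"
First row length: 3

3


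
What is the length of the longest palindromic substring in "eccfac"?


Input: "eccfac"
Checking substrings for palindromes:
  [1:3] "cc" (len 2) => palindrome
Longest palindromic substring: "cc" with length 2

2


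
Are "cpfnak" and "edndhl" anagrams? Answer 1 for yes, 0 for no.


Strings: "cpfnak", "edndhl"
Sorted first:  acfknp
Sorted second: ddehln
Differ at position 0: 'a' vs 'd' => not anagrams

0


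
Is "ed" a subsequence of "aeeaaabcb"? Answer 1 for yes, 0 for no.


Check if "ed" is a subsequence of "aeeaaabcb"
Greedy scan:
  Position 0 ('a'): no match needed
  Position 1 ('e'): matches sub[0] = 'e'
  Position 2 ('e'): no match needed
  Position 3 ('a'): no match needed
  Position 4 ('a'): no match needed
  Position 5 ('a'): no match needed
  Position 6 ('b'): no match needed
  Position 7 ('c'): no match needed
  Position 8 ('b'): no match needed
Only matched 1/2 characters => not a subsequence

0


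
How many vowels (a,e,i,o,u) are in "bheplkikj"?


Input: bheplkikj
Checking each character:
  'b' at position 0: consonant
  'h' at position 1: consonant
  'e' at position 2: vowel (running total: 1)
  'p' at position 3: consonant
  'l' at position 4: consonant
  'k' at position 5: consonant
  'i' at position 6: vowel (running total: 2)
  'k' at position 7: consonant
  'j' at position 8: consonant
Total vowels: 2

2


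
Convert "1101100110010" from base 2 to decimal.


Input: "1101100110010" in base 2
Positional expansion:
  Digit '1' (value 1) x 2^12 = 4096
  Digit '1' (value 1) x 2^11 = 2048
  Digit '0' (value 0) x 2^10 = 0
  Digit '1' (value 1) x 2^9 = 512
  Digit '1' (value 1) x 2^8 = 256
  Digit '0' (value 0) x 2^7 = 0
  Digit '0' (value 0) x 2^6 = 0
  Digit '1' (value 1) x 2^5 = 32
  Digit '1' (value 1) x 2^4 = 16
  Digit '0' (value 0) x 2^3 = 0
  Digit '0' (value 0) x 2^2 = 0
  Digit '1' (value 1) x 2^1 = 2
  Digit '0' (value 0) x 2^0 = 0
Sum = 6962

6962
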